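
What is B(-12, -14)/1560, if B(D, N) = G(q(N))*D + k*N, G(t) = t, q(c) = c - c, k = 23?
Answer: -161/780 ≈ -0.20641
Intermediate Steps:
q(c) = 0
B(D, N) = 23*N (B(D, N) = 0*D + 23*N = 0 + 23*N = 23*N)
B(-12, -14)/1560 = (23*(-14))/1560 = -322*1/1560 = -161/780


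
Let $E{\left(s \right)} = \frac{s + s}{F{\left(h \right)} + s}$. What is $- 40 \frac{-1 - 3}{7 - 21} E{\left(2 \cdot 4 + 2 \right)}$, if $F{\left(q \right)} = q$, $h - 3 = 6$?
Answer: $- \frac{1600}{133} \approx -12.03$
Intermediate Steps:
$h = 9$ ($h = 3 + 6 = 9$)
$E{\left(s \right)} = \frac{2 s}{9 + s}$ ($E{\left(s \right)} = \frac{s + s}{9 + s} = \frac{2 s}{9 + s}$)
$- 40 \frac{-1 - 3}{7 - 21} E{\left(2 \cdot 4 + 2 \right)} = - 40 \frac{-1 - 3}{7 - 21} \frac{2 \left(2 \cdot 4 + 2\right)}{9 + \left(2 \cdot 4 + 2\right)} = - 40 \left(- \frac{4}{-14}\right) \frac{2 \left(8 + 2\right)}{9 + \left(8 + 2\right)} = - 40 \left(\left(-4\right) \left(- \frac{1}{14}\right)\right) 2 \cdot 10 \frac{1}{9 + 10} = \left(-40\right) \frac{2}{7} \cdot 2 \cdot 10 \cdot \frac{1}{19} = - \frac{80 \cdot 2 \cdot 10 \cdot \frac{1}{19}}{7} = \left(- \frac{80}{7}\right) \frac{20}{19} = - \frac{1600}{133}$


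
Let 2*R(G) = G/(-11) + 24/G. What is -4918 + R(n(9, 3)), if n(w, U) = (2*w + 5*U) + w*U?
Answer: -270629/55 ≈ -4920.5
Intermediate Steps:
n(w, U) = 2*w + 5*U + U*w (n(w, U) = (2*w + 5*U) + U*w = 2*w + 5*U + U*w)
R(G) = 12/G - G/22 (R(G) = (G/(-11) + 24/G)/2 = (G*(-1/11) + 24/G)/2 = (-G/11 + 24/G)/2 = (24/G - G/11)/2 = 12/G - G/22)
-4918 + R(n(9, 3)) = -4918 + (12/(2*9 + 5*3 + 3*9) - (2*9 + 5*3 + 3*9)/22) = -4918 + (12/(18 + 15 + 27) - (18 + 15 + 27)/22) = -4918 + (12/60 - 1/22*60) = -4918 + (12*(1/60) - 30/11) = -4918 + (⅕ - 30/11) = -4918 - 139/55 = -270629/55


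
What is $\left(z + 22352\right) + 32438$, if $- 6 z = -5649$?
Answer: $\frac{111463}{2} \approx 55732.0$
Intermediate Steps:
$z = \frac{1883}{2}$ ($z = \left(- \frac{1}{6}\right) \left(-5649\right) = \frac{1883}{2} \approx 941.5$)
$\left(z + 22352\right) + 32438 = \left(\frac{1883}{2} + 22352\right) + 32438 = \frac{46587}{2} + 32438 = \frac{111463}{2}$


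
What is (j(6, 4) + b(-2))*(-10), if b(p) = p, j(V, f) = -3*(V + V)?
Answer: 380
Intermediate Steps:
j(V, f) = -6*V
(j(6, 4) + b(-2))*(-10) = (-6*6 - 2)*(-10) = (-36 - 2)*(-10) = -38*(-10) = 380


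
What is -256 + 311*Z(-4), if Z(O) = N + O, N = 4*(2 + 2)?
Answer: 3476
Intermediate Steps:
N = 16 (N = 4*4 = 16)
Z(O) = 16 + O
-256 + 311*Z(-4) = -256 + 311*(16 - 4) = -256 + 311*12 = -256 + 3732 = 3476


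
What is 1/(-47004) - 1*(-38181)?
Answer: 1794659723/47004 ≈ 38181.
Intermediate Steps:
1/(-47004) - 1*(-38181) = -1/47004 + 38181 = 1794659723/47004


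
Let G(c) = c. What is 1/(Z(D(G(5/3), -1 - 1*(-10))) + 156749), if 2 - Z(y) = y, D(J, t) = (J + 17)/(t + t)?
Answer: 27/4232249 ≈ 6.3796e-6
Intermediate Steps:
D(J, t) = (17 + J)/(2*t) (D(J, t) = (17 + J)/((2*t)) = (17 + J)*(1/(2*t)) = (17 + J)/(2*t))
Z(y) = 2 - y
1/(Z(D(G(5/3), -1 - 1*(-10))) + 156749) = 1/((2 - (17 + 5/3)/(2*(-1 - 1*(-10)))) + 156749) = 1/((2 - (17 + 5*(⅓))/(2*(-1 + 10))) + 156749) = 1/((2 - (17 + 5/3)/(2*9)) + 156749) = 1/((2 - 56/(2*9*3)) + 156749) = 1/((2 - 1*28/27) + 156749) = 1/((2 - 28/27) + 156749) = 1/(26/27 + 156749) = 1/(4232249/27) = 27/4232249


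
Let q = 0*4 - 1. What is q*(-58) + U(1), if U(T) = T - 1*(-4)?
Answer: 63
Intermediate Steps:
U(T) = 4 + T (U(T) = T + 4 = 4 + T)
q = -1 (q = 0 - 1 = -1)
q*(-58) + U(1) = -1*(-58) + (4 + 1) = 58 + 5 = 63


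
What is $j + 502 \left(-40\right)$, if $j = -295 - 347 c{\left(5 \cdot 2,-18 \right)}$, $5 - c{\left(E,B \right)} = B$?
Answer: $-28356$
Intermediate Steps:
$c{\left(E,B \right)} = 5 - B$
$j = -8276$ ($j = -295 - 347 \left(5 - -18\right) = -295 - 347 \left(5 + 18\right) = -295 - 7981 = -8276$)
$j + 502 \left(-40\right) = -8276 + 502 \left(-40\right) = -8276 - 20080 = -28356$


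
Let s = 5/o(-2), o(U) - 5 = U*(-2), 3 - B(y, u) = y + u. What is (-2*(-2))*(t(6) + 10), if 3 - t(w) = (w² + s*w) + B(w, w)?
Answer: -208/3 ≈ -69.333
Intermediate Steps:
B(y, u) = 3 - u - y (B(y, u) = 3 - (y + u) = 3 - (u + y) = 3 + (-u - y) = 3 - u - y)
o(U) = 5 - 2*U (o(U) = 5 + U*(-2) = 5 - 2*U)
s = 5/9 (s = 5/(5 - 2*(-2)) = 5/(5 + 4) = 5/9 ≈ 0.55556)
t(w) = -w² + 13*w/9 (t(w) = 3 - ((w² + 5*w/9) + (3 - w - w)) = 3 - ((w² + 5*w/9) + (3 - 2*w)) = 3 - (3 + w² - 13*w/9) = 3 + (-3 - w² + 13*w/9) = -w² + 13*w/9)
(-2*(-2))*(t(6) + 10) = (-2*(-2))*((⅑)*6*(13 - 9*6) + 10) = 4*((⅑)*6*(13 - 54) + 10) = 4*((⅑)*6*(-41) + 10) = 4*(-82/3 + 10) = 4*(-52/3) = -208/3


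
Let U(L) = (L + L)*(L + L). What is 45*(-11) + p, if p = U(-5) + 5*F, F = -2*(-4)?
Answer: -355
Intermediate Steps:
F = 8
U(L) = 4*L**2 (U(L) = (2*L)*(2*L) = 4*L**2)
p = 140 (p = 4*(-5)**2 + 5*8 = 4*25 + 40 = 100 + 40 = 140)
45*(-11) + p = 45*(-11) + 140 = -495 + 140 = -355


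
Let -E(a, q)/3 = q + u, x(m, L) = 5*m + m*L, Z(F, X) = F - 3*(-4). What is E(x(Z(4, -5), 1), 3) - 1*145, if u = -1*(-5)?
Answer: -169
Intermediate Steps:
Z(F, X) = 12 + F (Z(F, X) = F + 12 = 12 + F)
x(m, L) = 5*m + L*m
u = 5
E(a, q) = -15 - 3*q (E(a, q) = -3*(q + 5) = -3*(5 + q) = -15 - 3*q)
E(x(Z(4, -5), 1), 3) - 1*145 = (-15 - 3*3) - 1*145 = (-15 - 9) - 145 = -24 - 145 = -169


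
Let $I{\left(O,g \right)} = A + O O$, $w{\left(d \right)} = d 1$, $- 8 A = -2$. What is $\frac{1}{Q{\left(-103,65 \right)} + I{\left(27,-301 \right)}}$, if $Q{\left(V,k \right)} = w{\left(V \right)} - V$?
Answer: $\frac{4}{2917} \approx 0.0013713$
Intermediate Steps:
$A = \frac{1}{4}$ ($A = \left(- \frac{1}{8}\right) \left(-2\right) = \frac{1}{4} \approx 0.25$)
$w{\left(d \right)} = d$
$Q{\left(V,k \right)} = 0$ ($Q{\left(V,k \right)} = V - V = 0$)
$I{\left(O,g \right)} = \frac{1}{4} + O^{2}$ ($I{\left(O,g \right)} = \frac{1}{4} + O O = \frac{1}{4} + O^{2}$)
$\frac{1}{Q{\left(-103,65 \right)} + I{\left(27,-301 \right)}} = \frac{1}{0 + \left(\frac{1}{4} + 27^{2}\right)} = \frac{1}{0 + \left(\frac{1}{4} + 729\right)} = \frac{1}{0 + \frac{2917}{4}} = \frac{1}{\frac{2917}{4}} = \frac{4}{2917}$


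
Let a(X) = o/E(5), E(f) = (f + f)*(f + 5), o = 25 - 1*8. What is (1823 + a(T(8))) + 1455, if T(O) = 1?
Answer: 327817/100 ≈ 3278.2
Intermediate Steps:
o = 17 (o = 25 - 8 = 17)
E(f) = 2*f*(5 + f) (E(f) = (2*f)*(5 + f) = 2*f*(5 + f))
a(X) = 17/100 (a(X) = 17/((2*5*(5 + 5))) = 17/((2*5*10)) = 17/100)
(1823 + a(T(8))) + 1455 = (1823 + 17/100) + 1455 = 182317/100 + 1455 = 327817/100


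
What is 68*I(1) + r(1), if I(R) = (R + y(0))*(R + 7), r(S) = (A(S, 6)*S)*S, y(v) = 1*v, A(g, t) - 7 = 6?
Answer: 557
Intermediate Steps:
A(g, t) = 13 (A(g, t) = 7 + 6 = 13)
y(v) = v
r(S) = 13*S**2 (r(S) = (13*S)*S = 13*S**2)
I(R) = R*(7 + R) (I(R) = (R + 0)*(R + 7) = R*(7 + R))
68*I(1) + r(1) = 68*(1*(7 + 1)) + 13*1**2 = 68*(1*8) + 13*1 = 68*8 + 13 = 544 + 13 = 557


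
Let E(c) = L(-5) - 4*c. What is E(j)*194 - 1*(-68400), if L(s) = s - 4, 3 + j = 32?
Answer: 44150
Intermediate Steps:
j = 29 (j = -3 + 32 = 29)
L(s) = -4 + s
E(c) = -9 - 4*c (E(c) = (-4 - 5) - 4*c = -9 - 4*c)
E(j)*194 - 1*(-68400) = (-9 - 4*29)*194 - 1*(-68400) = (-9 - 116)*194 + 68400 = -125*194 + 68400 = -24250 + 68400 = 44150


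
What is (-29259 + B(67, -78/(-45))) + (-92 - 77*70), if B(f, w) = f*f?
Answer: -30252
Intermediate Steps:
B(f, w) = f**2
(-29259 + B(67, -78/(-45))) + (-92 - 77*70) = (-29259 + 67**2) + (-92 - 77*70) = (-29259 + 4489) + (-92 - 5390) = -24770 - 5482 = -30252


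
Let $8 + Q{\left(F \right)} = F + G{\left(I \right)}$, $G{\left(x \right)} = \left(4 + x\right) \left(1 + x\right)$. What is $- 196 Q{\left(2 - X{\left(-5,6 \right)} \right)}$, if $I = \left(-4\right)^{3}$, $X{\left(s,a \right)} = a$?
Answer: $-738528$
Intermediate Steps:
$I = -64$
$G{\left(x \right)} = \left(1 + x\right) \left(4 + x\right)$
$Q{\left(F \right)} = 3772 + F$ ($Q{\left(F \right)} = -8 + \left(F + \left(4 + \left(-64\right)^{2} + 5 \left(-64\right)\right)\right) = -8 + \left(F + \left(4 + 4096 - 320\right)\right) = -8 + \left(F + 3780\right) = -8 + \left(3780 + F\right) = 3772 + F$)
$- 196 Q{\left(2 - X{\left(-5,6 \right)} \right)} = - 196 \left(3772 + \left(2 - 6\right)\right) = - 196 \left(3772 - 4\right) = \left(-196\right) 3768 = -738528$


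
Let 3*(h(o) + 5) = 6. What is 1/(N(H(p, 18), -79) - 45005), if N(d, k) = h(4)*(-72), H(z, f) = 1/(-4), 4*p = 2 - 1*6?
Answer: -1/44789 ≈ -2.2327e-5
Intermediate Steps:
h(o) = -3 (h(o) = -5 + (1/3)*6 = -5 + 2 = -3)
p = -1 (p = (2 - 1*6)/4 = (2 - 6)/4 = (1/4)*(-4) = -1)
H(z, f) = -1/4
N(d, k) = 216 (N(d, k) = -3*(-72) = 216)
1/(N(H(p, 18), -79) - 45005) = 1/(216 - 45005) = 1/(-44789) = -1/44789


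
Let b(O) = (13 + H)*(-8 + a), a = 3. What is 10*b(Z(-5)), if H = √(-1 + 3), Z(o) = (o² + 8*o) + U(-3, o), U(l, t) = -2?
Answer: -650 - 50*√2 ≈ -720.71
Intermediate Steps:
Z(o) = -2 + o² + 8*o (Z(o) = (o² + 8*o) - 2 = -2 + o² + 8*o)
H = √2 ≈ 1.4142
b(O) = -65 - 5*√2 (b(O) = (13 + √2)*(-8 + 3) = (13 + √2)*(-5) = -65 - 5*√2)
10*b(Z(-5)) = 10*(-65 - 5*√2) = -650 - 50*√2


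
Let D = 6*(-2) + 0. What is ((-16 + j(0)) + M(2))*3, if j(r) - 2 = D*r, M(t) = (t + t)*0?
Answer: -42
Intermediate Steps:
D = -12 (D = -12 + 0 = -12)
M(t) = 0 (M(t) = (2*t)*0 = 0)
j(r) = 2 - 12*r
((-16 + j(0)) + M(2))*3 = ((-16 + (2 - 12*0)) + 0)*3 = ((-16 + (2 + 0)) + 0)*3 = ((-16 + 2) + 0)*3 = (-14 + 0)*3 = -14*3 = -42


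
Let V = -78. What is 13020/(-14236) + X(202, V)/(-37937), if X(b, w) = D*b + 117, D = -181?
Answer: 6222820/135017783 ≈ 0.046089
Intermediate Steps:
X(b, w) = 117 - 181*b (X(b, w) = -181*b + 117 = 117 - 181*b)
13020/(-14236) + X(202, V)/(-37937) = 13020/(-14236) + (117 - 181*202)/(-37937) = 13020*(-1/14236) + (117 - 36562)*(-1/37937) = -3255/3559 - 36445*(-1/37937) = -3255/3559 + 36445/37937 = 6222820/135017783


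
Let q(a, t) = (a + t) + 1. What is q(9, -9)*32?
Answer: 32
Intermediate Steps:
q(a, t) = 1 + a + t
q(9, -9)*32 = (1 + 9 - 9)*32 = 1*32 = 32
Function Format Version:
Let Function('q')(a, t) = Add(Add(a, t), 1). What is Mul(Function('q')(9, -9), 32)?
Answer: 32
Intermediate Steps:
Function('q')(a, t) = Add(1, a, t)
Mul(Function('q')(9, -9), 32) = Mul(Add(1, 9, -9), 32) = Mul(1, 32) = 32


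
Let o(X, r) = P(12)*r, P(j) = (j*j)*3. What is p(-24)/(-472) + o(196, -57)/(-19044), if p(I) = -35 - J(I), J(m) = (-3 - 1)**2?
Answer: 349827/249688 ≈ 1.4011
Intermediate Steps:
P(j) = 3*j**2 (P(j) = j**2*3 = 3*j**2)
J(m) = 16 (J(m) = (-4)**2 = 16)
o(X, r) = 432*r (o(X, r) = (3*12**2)*r = (3*144)*r = 432*r)
p(I) = -51 (p(I) = -35 - 1*16 = -35 - 16 = -51)
p(-24)/(-472) + o(196, -57)/(-19044) = -51/(-472) + (432*(-57))/(-19044) = -51*(-1/472) - 24624*(-1/19044) = 51/472 + 684/529 = 349827/249688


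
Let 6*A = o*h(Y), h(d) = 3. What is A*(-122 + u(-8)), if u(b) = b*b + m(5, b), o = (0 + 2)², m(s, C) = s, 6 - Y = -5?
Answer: -106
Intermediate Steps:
Y = 11 (Y = 6 - 1*(-5) = 6 + 5 = 11)
o = 4 (o = 2² = 4)
A = 2 (A = (4*3)/6 = (⅙)*12 = 2)
u(b) = 5 + b² (u(b) = b*b + 5 = b² + 5 = 5 + b²)
A*(-122 + u(-8)) = 2*(-122 + (5 + (-8)²)) = 2*(-122 + (5 + 64)) = 2*(-122 + 69) = 2*(-53) = -106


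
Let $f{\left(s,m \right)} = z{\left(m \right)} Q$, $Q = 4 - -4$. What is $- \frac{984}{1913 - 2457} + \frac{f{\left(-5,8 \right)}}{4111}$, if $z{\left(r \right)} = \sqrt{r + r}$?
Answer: $\frac{507829}{279548} \approx 1.8166$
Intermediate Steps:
$Q = 8$ ($Q = 4 + 4 = 8$)
$z{\left(r \right)} = \sqrt{2} \sqrt{r}$ ($z{\left(r \right)} = \sqrt{2 r} = \sqrt{2} \sqrt{r}$)
$f{\left(s,m \right)} = 8 \sqrt{2} \sqrt{m}$ ($f{\left(s,m \right)} = \sqrt{2} \sqrt{m} 8 = 8 \sqrt{2} \sqrt{m}$)
$- \frac{984}{1913 - 2457} + \frac{f{\left(-5,8 \right)}}{4111} = - \frac{984}{1913 - 2457} + \frac{8 \sqrt{2} \sqrt{8}}{4111} = - \frac{984}{-544} + 8 \sqrt{2} \cdot 2 \sqrt{2} \cdot \frac{1}{4111} = \left(-984\right) \left(- \frac{1}{544}\right) + 32 \cdot \frac{1}{4111} = \frac{123}{68} + \frac{32}{4111} = \frac{507829}{279548}$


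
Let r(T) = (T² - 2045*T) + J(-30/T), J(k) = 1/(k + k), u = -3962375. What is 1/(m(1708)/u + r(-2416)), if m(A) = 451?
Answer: 11887125/128117249187547 ≈ 9.2783e-8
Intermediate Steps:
J(k) = 1/(2*k)
r(T) = T² - 122701*T/60 (r(T) = (T² - 2045*T) + 1/(2*((-30/T))) = (T² - 2045*T) + (-T/30)/2 = (T² - 2045*T) - T/60 = T² - 122701*T/60)
1/(m(1708)/u + r(-2416)) = 1/(451/(-3962375) + (1/60)*(-2416)*(-122701 + 60*(-2416))) = 1/(451*(-1/3962375) + (1/60)*(-2416)*(-122701 - 144960)) = 1/(-451/3962375 + (1/60)*(-2416)*(-267661)) = 1/(-451/3962375 + 161667244/15) = 1/(128117249187547/11887125) = 11887125/128117249187547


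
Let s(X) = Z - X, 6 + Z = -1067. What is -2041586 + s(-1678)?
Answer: -2040981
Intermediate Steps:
Z = -1073 (Z = -6 - 1067 = -1073)
s(X) = -1073 - X
-2041586 + s(-1678) = -2041586 + (-1073 - 1*(-1678)) = -2041586 + (-1073 + 1678) = -2041586 + 605 = -2040981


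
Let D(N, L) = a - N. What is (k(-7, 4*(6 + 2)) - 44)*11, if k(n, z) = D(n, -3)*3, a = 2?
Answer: -187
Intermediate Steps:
D(N, L) = 2 - N
k(n, z) = 6 - 3*n (k(n, z) = (2 - n)*3 = 6 - 3*n)
(k(-7, 4*(6 + 2)) - 44)*11 = ((6 - 3*(-7)) - 44)*11 = ((6 + 21) - 44)*11 = (27 - 44)*11 = -17*11 = -187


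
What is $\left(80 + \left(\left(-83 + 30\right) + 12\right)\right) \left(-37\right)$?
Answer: $-1443$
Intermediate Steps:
$\left(80 + \left(\left(-83 + 30\right) + 12\right)\right) \left(-37\right) = \left(80 + \left(-53 + 12\right)\right) \left(-37\right) = \left(80 - 41\right) \left(-37\right) = 39 \left(-37\right) = -1443$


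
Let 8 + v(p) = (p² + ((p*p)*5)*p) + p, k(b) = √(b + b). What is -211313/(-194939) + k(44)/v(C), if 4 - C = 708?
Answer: 211313/194939 - √22/872036708 ≈ 1.0840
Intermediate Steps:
k(b) = √2*√b (k(b) = √(2*b) = √2*√b)
C = -704 (C = 4 - 1*708 = 4 - 708 = -704)
v(p) = -8 + p + p² + 5*p³ (v(p) = -8 + ((p² + ((p*p)*5)*p) + p) = -8 + ((p² + (p²*5)*p) + p) = -8 + ((p² + (5*p²)*p) + p) = -8 + ((p² + 5*p³) + p) = -8 + (p + p² + 5*p³) = -8 + p + p² + 5*p³)
-211313/(-194939) + k(44)/v(C) = -211313/(-194939) + (√2*√44)/(-8 - 704 + (-704)² + 5*(-704)³) = -211313*(-1/194939) + (√2*(2*√11))/(-8 - 704 + 495616 + 5*(-348913664)) = 211313/194939 + (2*√22)/(-8 - 704 + 495616 - 1744568320) = 211313/194939 + (2*√22)/(-1744073416) = 211313/194939 + (2*√22)*(-1/1744073416) = 211313/194939 - √22/872036708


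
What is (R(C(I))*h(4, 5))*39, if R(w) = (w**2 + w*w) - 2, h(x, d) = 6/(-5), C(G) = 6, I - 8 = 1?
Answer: -3276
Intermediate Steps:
I = 9 (I = 8 + 1 = 9)
h(x, d) = -6/5 (h(x, d) = 6*(-1/5) = -6/5)
R(w) = -2 + 2*w**2 (R(w) = (w**2 + w**2) - 2 = 2*w**2 - 2 = -2 + 2*w**2)
(R(C(I))*h(4, 5))*39 = ((-2 + 2*6**2)*(-6/5))*39 = ((-2 + 2*36)*(-6/5))*39 = ((-2 + 72)*(-6/5))*39 = (70*(-6/5))*39 = -84*39 = -3276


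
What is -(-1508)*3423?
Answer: 5161884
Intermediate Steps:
-(-1508)*3423 = -1508*(-3423) = 5161884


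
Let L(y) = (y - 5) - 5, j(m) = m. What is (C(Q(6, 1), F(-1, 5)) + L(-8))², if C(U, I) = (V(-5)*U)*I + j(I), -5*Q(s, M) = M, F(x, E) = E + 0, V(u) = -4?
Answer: 81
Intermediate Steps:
F(x, E) = E
Q(s, M) = -M/5
L(y) = -10 + y (L(y) = (-5 + y) - 5 = -10 + y)
C(U, I) = I - 4*I*U (C(U, I) = (-4*U)*I + I = -4*I*U + I = I - 4*I*U)
(C(Q(6, 1), F(-1, 5)) + L(-8))² = (5*(1 - (-4)/5) + (-10 - 8))² = (5*(1 - 4*(-⅕)) - 18)² = (5*(1 + ⅘) - 18)² = (5*(9/5) - 18)² = (9 - 18)² = (-9)² = 81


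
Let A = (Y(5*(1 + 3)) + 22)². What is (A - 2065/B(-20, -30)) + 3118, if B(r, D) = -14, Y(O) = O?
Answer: 10059/2 ≈ 5029.5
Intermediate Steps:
A = 1764 (A = (5*(1 + 3) + 22)² = (5*4 + 22)² = (20 + 22)² = 42² = 1764)
(A - 2065/B(-20, -30)) + 3118 = (1764 - 2065/(-14)) + 3118 = (1764 - 2065*(-1/14)) + 3118 = (1764 + 295/2) + 3118 = 3823/2 + 3118 = 10059/2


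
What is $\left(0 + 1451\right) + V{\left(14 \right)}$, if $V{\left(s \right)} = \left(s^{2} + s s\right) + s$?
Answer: $1857$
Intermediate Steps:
$V{\left(s \right)} = s + 2 s^{2}$ ($V{\left(s \right)} = \left(s^{2} + s^{2}\right) + s = 2 s^{2} + s = s + 2 s^{2}$)
$\left(0 + 1451\right) + V{\left(14 \right)} = \left(0 + 1451\right) + 14 \left(1 + 2 \cdot 14\right) = 1451 + 14 \left(1 + 28\right) = 1451 + 14 \cdot 29 = 1451 + 406 = 1857$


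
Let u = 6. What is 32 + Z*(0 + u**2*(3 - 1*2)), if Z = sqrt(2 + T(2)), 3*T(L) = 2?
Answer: 32 + 24*sqrt(6) ≈ 90.788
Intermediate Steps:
T(L) = 2/3 (T(L) = (1/3)*2 = 2/3)
Z = 2*sqrt(6)/3 (Z = sqrt(2 + 2/3) = sqrt(8/3) = 2*sqrt(6)/3 ≈ 1.6330)
32 + Z*(0 + u**2*(3 - 1*2)) = 32 + (2*sqrt(6)/3)*(0 + 6**2*(3 - 1*2)) = 32 + (2*sqrt(6)/3)*(0 + 36*(3 - 2)) = 32 + (2*sqrt(6)/3)*(0 + 36*1) = 32 + (2*sqrt(6)/3)*(0 + 36) = 32 + (2*sqrt(6)/3)*36 = 32 + 24*sqrt(6)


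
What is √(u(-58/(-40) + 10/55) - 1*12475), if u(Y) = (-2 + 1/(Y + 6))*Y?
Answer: I*√425631221868490/184690 ≈ 111.71*I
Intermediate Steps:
u(Y) = Y*(-2 + 1/(6 + Y)) (u(Y) = (-2 + 1/(6 + Y))*Y = Y*(-2 + 1/(6 + Y)))
√(u(-58/(-40) + 10/55) - 1*12475) = √(-(-58/(-40) + 10/55)*(11 + 2*(-58/(-40) + 10/55))/(6 + (-58/(-40) + 10/55)) - 1*12475) = √(-(-58*(-1/40) + 10*(1/55))*(11 + 2*(-58*(-1/40) + 10*(1/55)))/(6 + (-58*(-1/40) + 10*(1/55))) - 12475) = √(-(29/20 + 2/11)*(11 + 2*(29/20 + 2/11))/(6 + (29/20 + 2/11)) - 12475) = √(-1*359/220*(11 + 2*(359/220))/(6 + 359/220) - 12475) = √(-1*359/220*(11 + 359/110)/1679/220 - 12475) = √(-1*359/220*220/1679*1569/110 - 12475) = √(-563271/184690 - 12475) = √(-2304571021/184690) = I*√425631221868490/184690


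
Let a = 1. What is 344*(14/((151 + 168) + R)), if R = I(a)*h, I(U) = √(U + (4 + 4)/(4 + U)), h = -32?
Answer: 7681520/495493 + 154112*√65/495493 ≈ 18.010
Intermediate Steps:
I(U) = √(U + 8/(4 + U))
R = -32*√65/5 (R = √((8 + 1*(4 + 1))/(4 + 1))*(-32) = √((8 + 1*5)/5)*(-32) = √((8 + 5)/5)*(-32) = √((⅕)*13)*(-32) = √(13/5)*(-32) = (√65/5)*(-32) = -32*√65/5 ≈ -51.598)
344*(14/((151 + 168) + R)) = 344*(14/((151 + 168) - 32*√65/5)) = 344*(14/(319 - 32*√65/5)) = 4816/(319 - 32*√65/5)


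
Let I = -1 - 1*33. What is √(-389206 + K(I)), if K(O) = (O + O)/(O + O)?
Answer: 279*I*√5 ≈ 623.86*I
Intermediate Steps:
I = -34 (I = -1 - 33 = -34)
K(O) = 1 (K(O) = (2*O)/((2*O)) = (2*O)*(1/(2*O)) = 1)
√(-389206 + K(I)) = √(-389206 + 1) = √(-389205) = 279*I*√5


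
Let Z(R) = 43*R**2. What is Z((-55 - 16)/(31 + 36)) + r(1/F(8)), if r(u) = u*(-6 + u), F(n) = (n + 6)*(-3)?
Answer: 383505649/7918596 ≈ 48.431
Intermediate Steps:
F(n) = -18 - 3*n (F(n) = (6 + n)*(-3) = -18 - 3*n)
Z((-55 - 16)/(31 + 36)) + r(1/F(8)) = 43*((-55 - 16)/(31 + 36))**2 + (-6 + 1/(-18 - 3*8))/(-18 - 3*8) = 43*(-71/67)**2 + (-6 + 1/(-18 - 24))/(-18 - 24) = 43*(-71*1/67)**2 + (-6 + 1/(-42))/(-42) = 43*(-71/67)**2 - (-6 - 1/42)/42 = 43*(5041/4489) - 1/42*(-253/42) = 216763/4489 + 253/1764 = 383505649/7918596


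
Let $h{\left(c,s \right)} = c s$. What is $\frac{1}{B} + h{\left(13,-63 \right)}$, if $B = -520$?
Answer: $- \frac{425881}{520} \approx -819.0$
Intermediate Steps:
$\frac{1}{B} + h{\left(13,-63 \right)} = \frac{1}{-520} + 13 \left(-63\right) = - \frac{1}{520} - 819 = - \frac{425881}{520}$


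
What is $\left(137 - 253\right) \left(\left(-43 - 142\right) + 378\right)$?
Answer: $-22388$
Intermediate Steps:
$\left(137 - 253\right) \left(\left(-43 - 142\right) + 378\right) = - 116 \left(-185 + 378\right) = \left(-116\right) 193 = -22388$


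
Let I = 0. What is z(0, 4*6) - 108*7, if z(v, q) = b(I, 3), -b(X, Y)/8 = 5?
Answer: -796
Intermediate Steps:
b(X, Y) = -40 (b(X, Y) = -8*5 = -40)
z(v, q) = -40
z(0, 4*6) - 108*7 = -40 - 108*7 = -40 - 756 = -796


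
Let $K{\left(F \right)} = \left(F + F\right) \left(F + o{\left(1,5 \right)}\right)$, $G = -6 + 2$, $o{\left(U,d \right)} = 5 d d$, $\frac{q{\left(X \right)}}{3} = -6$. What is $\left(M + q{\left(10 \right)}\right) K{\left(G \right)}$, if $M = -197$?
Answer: $208120$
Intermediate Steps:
$q{\left(X \right)} = -18$ ($q{\left(X \right)} = 3 \left(-6\right) = -18$)
$o{\left(U,d \right)} = 5 d^{2}$
$G = -4$
$K{\left(F \right)} = 2 F \left(125 + F\right)$ ($K{\left(F \right)} = \left(F + F\right) \left(F + 5 \cdot 5^{2}\right) = 2 F \left(F + 5 \cdot 25\right) = 2 F \left(F + 125\right) = 2 F \left(125 + F\right)$)
$\left(M + q{\left(10 \right)}\right) K{\left(G \right)} = \left(-197 - 18\right) 2 \left(-4\right) \left(125 - 4\right) = - 215 \cdot 2 \left(-4\right) 121 = \left(-215\right) \left(-968\right) = 208120$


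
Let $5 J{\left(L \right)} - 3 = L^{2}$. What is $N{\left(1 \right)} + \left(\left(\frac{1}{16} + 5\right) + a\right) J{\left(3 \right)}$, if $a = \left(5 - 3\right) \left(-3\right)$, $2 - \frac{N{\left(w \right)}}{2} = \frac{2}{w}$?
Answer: $- \frac{9}{4} \approx -2.25$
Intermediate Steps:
$N{\left(w \right)} = 4 - \frac{4}{w}$ ($N{\left(w \right)} = 4 - 2 \frac{2}{w} = 4 - \frac{4}{w}$)
$J{\left(L \right)} = \frac{3}{5} + \frac{L^{2}}{5}$
$a = -6$ ($a = 2 \left(-3\right) = -6$)
$N{\left(1 \right)} + \left(\left(\frac{1}{16} + 5\right) + a\right) J{\left(3 \right)} = \left(4 - \frac{4}{1}\right) + \left(\left(\frac{1}{16} + 5\right) - 6\right) \left(\frac{3}{5} + \frac{3^{2}}{5}\right) = \left(4 - 4\right) + \left(\left(\frac{1}{16} + 5\right) - 6\right) \left(\frac{3}{5} + \frac{1}{5} \cdot 9\right) = \left(4 - 4\right) + \left(\frac{81}{16} - 6\right) \left(\frac{3}{5} + \frac{9}{5}\right) = 0 - \frac{9}{4} = - \frac{9}{4}$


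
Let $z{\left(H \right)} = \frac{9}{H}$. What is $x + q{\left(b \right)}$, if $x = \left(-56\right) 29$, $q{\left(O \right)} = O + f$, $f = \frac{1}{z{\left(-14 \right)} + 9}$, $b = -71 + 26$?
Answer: $- \frac{195259}{117} \approx -1668.9$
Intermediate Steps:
$b = -45$
$f = \frac{14}{117}$ ($f = \frac{1}{\frac{9}{-14} + 9} = \frac{1}{9 \left(- \frac{1}{14}\right) + 9} = \frac{1}{- \frac{9}{14} + 9} = \frac{1}{\frac{117}{14}} = \frac{14}{117} \approx 0.11966$)
$q{\left(O \right)} = \frac{14}{117} + O$ ($q{\left(O \right)} = O + \frac{14}{117} = \frac{14}{117} + O$)
$x = -1624$
$x + q{\left(b \right)} = -1624 + \left(\frac{14}{117} - 45\right) = -1624 - \frac{5251}{117} = - \frac{195259}{117}$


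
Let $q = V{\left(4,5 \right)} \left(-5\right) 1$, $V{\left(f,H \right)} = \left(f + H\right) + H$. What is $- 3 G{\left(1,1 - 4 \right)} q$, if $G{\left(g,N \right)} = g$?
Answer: $210$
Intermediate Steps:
$V{\left(f,H \right)} = f + 2 H$ ($V{\left(f,H \right)} = \left(H + f\right) + H = f + 2 H$)
$q = -70$ ($q = \left(4 + 2 \cdot 5\right) \left(-5\right) 1 = \left(4 + 10\right) \left(-5\right) 1 = 14 \left(-5\right) 1 = \left(-70\right) 1 = -70$)
$- 3 G{\left(1,1 - 4 \right)} q = \left(-3\right) 1 \left(-70\right) = \left(-3\right) \left(-70\right) = 210$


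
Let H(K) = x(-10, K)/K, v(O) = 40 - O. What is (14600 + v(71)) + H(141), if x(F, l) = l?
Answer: 14570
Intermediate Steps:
H(K) = 1 (H(K) = K/K = 1)
(14600 + v(71)) + H(141) = (14600 + (40 - 1*71)) + 1 = (14600 + (40 - 71)) + 1 = (14600 - 31) + 1 = 14569 + 1 = 14570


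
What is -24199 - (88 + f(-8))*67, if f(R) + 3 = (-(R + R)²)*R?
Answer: -167110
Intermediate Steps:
f(R) = -3 - 4*R³ (f(R) = -3 + (-(R + R)²)*R = -3 + (-(2*R)²)*R = -3 + (-4*R²)*R = -3 - 4*R³)
-24199 - (88 + f(-8))*67 = -24199 - (88 + (-3 - 4*(-8)³))*67 = -24199 - (88 + (-3 - 4*(-512)))*67 = -24199 - (88 + (-3 + 2048))*67 = -24199 - (88 + 2045)*67 = -24199 - 2133*67 = -24199 - 1*142911 = -24199 - 142911 = -167110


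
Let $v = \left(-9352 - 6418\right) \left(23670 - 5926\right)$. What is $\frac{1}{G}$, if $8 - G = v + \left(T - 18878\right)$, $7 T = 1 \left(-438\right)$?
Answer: $\frac{7}{1958892800} \approx 3.5734 \cdot 10^{-9}$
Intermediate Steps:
$T = - \frac{438}{7}$ ($T = \frac{1 \left(-438\right)}{7} = \frac{1}{7} \left(-438\right) = - \frac{438}{7} \approx -62.571$)
$v = -279822880$ ($v = \left(-15770\right) 17744 = -279822880$)
$G = \frac{1958892800}{7}$ ($G = 8 - \left(-279822880 - \frac{132584}{7}\right) = 8 - - \frac{1958892744}{7} = 8 + \frac{1958892744}{7} = \frac{1958892800}{7} \approx 2.7984 \cdot 10^{8}$)
$\frac{1}{G} = \frac{1}{\frac{1958892800}{7}} = \frac{7}{1958892800}$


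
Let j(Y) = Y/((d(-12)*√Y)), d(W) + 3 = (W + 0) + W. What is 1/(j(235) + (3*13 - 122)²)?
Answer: 5022081/34597115774 + 27*√235/34597115774 ≈ 0.00014517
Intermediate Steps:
d(W) = -3 + 2*W (d(W) = -3 + ((W + 0) + W) = -3 + (W + W) = -3 + 2*W)
j(Y) = -√Y/27 (j(Y) = Y/(((-3 + 2*(-12))*√Y)) = Y/(((-3 - 24)*√Y)) = Y/((-27*√Y)) = Y*(-1/(27*√Y)) = -√Y/27)
1/(j(235) + (3*13 - 122)²) = 1/(-√235/27 + (3*13 - 122)²) = 1/(-√235/27 + (39 - 122)²) = 1/(-√235/27 + (-83)²) = 1/(-√235/27 + 6889) = 1/(6889 - √235/27)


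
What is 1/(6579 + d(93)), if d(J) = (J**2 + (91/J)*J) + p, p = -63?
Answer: 1/15256 ≈ 6.5548e-5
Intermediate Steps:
d(J) = 28 + J**2 (d(J) = (J**2 + (91/J)*J) - 63 = (J**2 + 91) - 63 = (91 + J**2) - 63 = 28 + J**2)
1/(6579 + d(93)) = 1/(6579 + (28 + 93**2)) = 1/(6579 + (28 + 8649)) = 1/(6579 + 8677) = 1/15256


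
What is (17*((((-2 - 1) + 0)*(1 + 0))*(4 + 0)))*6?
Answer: -1224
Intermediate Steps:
(17*((((-2 - 1) + 0)*(1 + 0))*(4 + 0)))*6 = (17*(((-3 + 0)*1)*4))*6 = (17*(-3*1*4))*6 = (17*(-3*4))*6 = (17*(-12))*6 = -204*6 = -1224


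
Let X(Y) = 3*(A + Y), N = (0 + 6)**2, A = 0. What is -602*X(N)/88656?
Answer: -2709/3694 ≈ -0.73335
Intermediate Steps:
N = 36 (N = 6**2 = 36)
X(Y) = 3*Y (X(Y) = 3*(0 + Y) = 3*Y)
-602*X(N)/88656 = -1806*36/88656 = -602*108*(1/88656) = -65016*1/88656 = -2709/3694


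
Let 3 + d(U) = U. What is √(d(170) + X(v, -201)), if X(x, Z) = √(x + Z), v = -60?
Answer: √(167 + 3*I*√29) ≈ 12.938 + 0.62435*I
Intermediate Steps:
d(U) = -3 + U
X(x, Z) = √(Z + x)
√(d(170) + X(v, -201)) = √((-3 + 170) + √(-201 - 60)) = √(167 + √(-261)) = √(167 + 3*I*√29)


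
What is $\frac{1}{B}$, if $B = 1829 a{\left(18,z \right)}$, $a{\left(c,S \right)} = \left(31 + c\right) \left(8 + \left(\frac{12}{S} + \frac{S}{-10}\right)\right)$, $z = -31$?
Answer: $\frac{10}{9601011} \approx 1.0416 \cdot 10^{-6}$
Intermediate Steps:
$a{\left(c,S \right)} = \left(31 + c\right) \left(8 + \frac{12}{S} - \frac{S}{10}\right)$ ($a{\left(c,S \right)} = \left(31 + c\right) \left(8 + \left(\frac{12}{S} + S \left(- \frac{1}{10}\right)\right)\right) = \left(31 + c\right) \left(8 - \left(- \frac{12}{S} + \frac{S}{10}\right)\right) = \left(31 + c\right) \left(8 + \frac{12}{S} - \frac{S}{10}\right)$)
$B = \frac{9601011}{10}$ ($B = 1829 \frac{3720 + 120 \cdot 18 - - 31 \left(-2480 - 1440 + 31 \left(-31\right) - 558\right)}{10 \left(-31\right)} = 1829 \cdot \frac{1}{10} \left(- \frac{1}{31}\right) \left(3720 + 2160 - - 31 \left(-2480 - 1440 - 961 - 558\right)\right) = 1829 \cdot \frac{1}{10} \left(- \frac{1}{31}\right) \left(3720 + 2160 - \left(-31\right) \left(-5439\right)\right) = 1829 \cdot \frac{1}{10} \left(- \frac{1}{31}\right) \left(3720 + 2160 - 168609\right) = 1829 \cdot \frac{1}{10} \left(- \frac{1}{31}\right) \left(-162729\right) = 1829 \cdot \frac{162729}{310} = \frac{9601011}{10} \approx 9.601 \cdot 10^{5}$)
$\frac{1}{B} = \frac{1}{\frac{9601011}{10}} = \frac{10}{9601011}$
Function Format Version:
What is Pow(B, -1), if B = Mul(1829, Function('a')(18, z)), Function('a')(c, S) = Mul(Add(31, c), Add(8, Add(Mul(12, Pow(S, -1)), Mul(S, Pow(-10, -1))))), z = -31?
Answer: Rational(10, 9601011) ≈ 1.0416e-6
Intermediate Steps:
Function('a')(c, S) = Mul(Add(31, c), Add(8, Mul(12, Pow(S, -1)), Mul(Rational(-1, 10), S))) (Function('a')(c, S) = Mul(Add(31, c), Add(8, Add(Mul(12, Pow(S, -1)), Mul(S, Rational(-1, 10))))) = Mul(Add(31, c), Add(8, Add(Mul(12, Pow(S, -1)), Mul(Rational(-1, 10), S)))) = Mul(Add(31, c), Add(8, Mul(12, Pow(S, -1)), Mul(Rational(-1, 10), S))))
B = Rational(9601011, 10) (B = Mul(1829, Mul(Rational(1, 10), Pow(-31, -1), Add(3720, Mul(120, 18), Mul(-1, -31, Add(-2480, Mul(-80, 18), Mul(31, -31), Mul(-31, 18)))))) = Mul(1829, Mul(Rational(1, 10), Rational(-1, 31), Add(3720, 2160, Mul(-1, -31, Add(-2480, -1440, -961, -558))))) = Mul(1829, Mul(Rational(1, 10), Rational(-1, 31), Add(3720, 2160, Mul(-1, -31, -5439)))) = Mul(1829, Mul(Rational(1, 10), Rational(-1, 31), Add(3720, 2160, -168609))) = Mul(1829, Mul(Rational(1, 10), Rational(-1, 31), -162729)) = Mul(1829, Rational(162729, 310)) = Rational(9601011, 10) ≈ 9.6010e+5)
Pow(B, -1) = Pow(Rational(9601011, 10), -1) = Rational(10, 9601011)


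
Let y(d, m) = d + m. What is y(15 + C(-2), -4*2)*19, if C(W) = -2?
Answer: 95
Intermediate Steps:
y(15 + C(-2), -4*2)*19 = ((15 - 2) - 4*2)*19 = (13 - 8)*19 = 5*19 = 95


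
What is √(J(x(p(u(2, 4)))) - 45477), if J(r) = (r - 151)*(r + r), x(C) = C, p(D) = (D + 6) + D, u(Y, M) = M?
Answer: I*√49313 ≈ 222.07*I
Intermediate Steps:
p(D) = 6 + 2*D (p(D) = (6 + D) + D = 6 + 2*D)
J(r) = 2*r*(-151 + r) (J(r) = (-151 + r)*(2*r) = 2*r*(-151 + r))
√(J(x(p(u(2, 4)))) - 45477) = √(2*(6 + 2*4)*(-151 + (6 + 2*4)) - 45477) = √(2*(6 + 8)*(-151 + (6 + 8)) - 45477) = √(2*14*(-151 + 14) - 45477) = √(2*14*(-137) - 45477) = √(-3836 - 45477) = √(-49313) = I*√49313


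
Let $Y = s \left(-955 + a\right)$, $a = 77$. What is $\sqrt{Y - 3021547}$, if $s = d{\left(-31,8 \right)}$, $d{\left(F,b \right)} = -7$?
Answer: $i \sqrt{3015401} \approx 1736.5 i$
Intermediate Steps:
$s = -7$
$Y = 6146$ ($Y = - 7 \left(-955 + 77\right) = \left(-7\right) \left(-878\right) = 6146$)
$\sqrt{Y - 3021547} = \sqrt{6146 - 3021547} = \sqrt{-3015401} = i \sqrt{3015401}$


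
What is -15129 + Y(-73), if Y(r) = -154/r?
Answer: -1104263/73 ≈ -15127.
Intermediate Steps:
-15129 + Y(-73) = -15129 - 154/(-73) = -15129 - 154*(-1/73) = -15129 + 154/73 = -1104263/73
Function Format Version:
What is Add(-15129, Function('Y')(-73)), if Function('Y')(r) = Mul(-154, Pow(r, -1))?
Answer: Rational(-1104263, 73) ≈ -15127.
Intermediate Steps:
Add(-15129, Function('Y')(-73)) = Add(-15129, Mul(-154, Pow(-73, -1))) = Add(-15129, Mul(-154, Rational(-1, 73))) = Add(-15129, Rational(154, 73)) = Rational(-1104263, 73)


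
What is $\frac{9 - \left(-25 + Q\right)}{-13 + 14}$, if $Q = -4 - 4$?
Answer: $42$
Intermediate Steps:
$Q = -8$
$\frac{9 - \left(-25 + Q\right)}{-13 + 14} = \frac{9 - \left(-8 - 5^{2}\right)}{-13 + 14} = \frac{9 + \left(25 + 8\right)}{1} = \left(9 + 33\right) 1 = 42 \cdot 1 = 42$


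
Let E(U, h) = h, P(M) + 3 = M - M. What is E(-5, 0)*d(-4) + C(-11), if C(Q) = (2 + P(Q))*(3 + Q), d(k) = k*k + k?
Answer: 8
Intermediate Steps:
P(M) = -3 (P(M) = -3 + (M - M) = -3 + 0 = -3)
d(k) = k + k² (d(k) = k² + k = k + k²)
C(Q) = -3 - Q (C(Q) = (2 - 3)*(3 + Q) = -(3 + Q) = -3 - Q)
E(-5, 0)*d(-4) + C(-11) = 0*(-4*(1 - 4)) + (-3 - 1*(-11)) = 0*(-4*(-3)) + (-3 + 11) = 0*12 + 8 = 0 + 8 = 8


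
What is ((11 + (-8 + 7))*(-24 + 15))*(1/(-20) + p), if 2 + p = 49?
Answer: -8451/2 ≈ -4225.5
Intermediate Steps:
p = 47 (p = -2 + 49 = 47)
((11 + (-8 + 7))*(-24 + 15))*(1/(-20) + p) = ((11 + (-8 + 7))*(-24 + 15))*(1/(-20) + 47) = ((11 - 1)*(-9))*(-1/20 + 47) = (10*(-9))*(939/20) = -90*939/20 = -8451/2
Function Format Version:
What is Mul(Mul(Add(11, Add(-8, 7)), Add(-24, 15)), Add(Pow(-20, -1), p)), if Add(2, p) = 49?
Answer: Rational(-8451, 2) ≈ -4225.5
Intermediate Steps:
p = 47 (p = Add(-2, 49) = 47)
Mul(Mul(Add(11, Add(-8, 7)), Add(-24, 15)), Add(Pow(-20, -1), p)) = Mul(Mul(Add(11, Add(-8, 7)), Add(-24, 15)), Add(Pow(-20, -1), 47)) = Mul(Mul(Add(11, -1), -9), Add(Rational(-1, 20), 47)) = Mul(Mul(10, -9), Rational(939, 20)) = Mul(-90, Rational(939, 20)) = Rational(-8451, 2)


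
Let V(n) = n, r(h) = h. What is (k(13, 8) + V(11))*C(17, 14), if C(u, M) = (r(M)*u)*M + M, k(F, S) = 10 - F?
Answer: 26768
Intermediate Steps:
C(u, M) = M + u*M² (C(u, M) = (M*u)*M + M = u*M² + M = M + u*M²)
(k(13, 8) + V(11))*C(17, 14) = ((10 - 1*13) + 11)*(14*(1 + 14*17)) = ((10 - 13) + 11)*(14*(1 + 238)) = (-3 + 11)*(14*239) = 8*3346 = 26768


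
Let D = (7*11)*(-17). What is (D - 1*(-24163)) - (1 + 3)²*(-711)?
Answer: 34230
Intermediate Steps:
D = -1309 (D = 77*(-17) = -1309)
(D - 1*(-24163)) - (1 + 3)²*(-711) = (-1309 - 1*(-24163)) - (1 + 3)²*(-711) = (-1309 + 24163) - 4²*(-711) = 22854 - 16*(-711) = 22854 - 1*(-11376) = 22854 + 11376 = 34230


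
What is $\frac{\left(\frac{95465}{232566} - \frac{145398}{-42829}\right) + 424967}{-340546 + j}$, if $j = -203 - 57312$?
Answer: $- \frac{4232951120467691}{3964914141894054} \approx -1.0676$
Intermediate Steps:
$j = -57515$ ($j = -203 - 57312 = -57515$)
$\frac{\left(\frac{95465}{232566} - \frac{145398}{-42829}\right) + 424967}{-340546 + j} = \frac{\left(\frac{95465}{232566} - \frac{145398}{-42829}\right) + 424967}{-340546 - 57515} = \frac{\left(95465 \cdot \frac{1}{232566} - - \frac{145398}{42829}\right) + 424967}{-398061} = \left(\left(\frac{95465}{232566} + \frac{145398}{42829}\right) + 424967\right) \left(- \frac{1}{398061}\right) = \left(\frac{37903301753}{9960569214} + 424967\right) \left(- \frac{1}{398061}\right) = \frac{4232951120467691}{9960569214} \left(- \frac{1}{398061}\right) = - \frac{4232951120467691}{3964914141894054}$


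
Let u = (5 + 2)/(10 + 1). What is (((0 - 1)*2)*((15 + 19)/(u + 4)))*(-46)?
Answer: 2024/3 ≈ 674.67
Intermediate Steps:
u = 7/11 ≈ 0.63636
(((0 - 1)*2)*((15 + 19)/(u + 4)))*(-46) = (((0 - 1)*2)*((15 + 19)/(7/11 + 4)))*(-46) = ((-1*2)*(34/(51/11)))*(-46) = -68*11/51*(-46) = -2*22/3*(-46) = -44/3*(-46) = 2024/3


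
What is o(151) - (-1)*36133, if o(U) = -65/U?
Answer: 5456018/151 ≈ 36133.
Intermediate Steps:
o(151) - (-1)*36133 = -65/151 - (-1)*36133 = -65*1/151 - 1*(-36133) = -65/151 + 36133 = 5456018/151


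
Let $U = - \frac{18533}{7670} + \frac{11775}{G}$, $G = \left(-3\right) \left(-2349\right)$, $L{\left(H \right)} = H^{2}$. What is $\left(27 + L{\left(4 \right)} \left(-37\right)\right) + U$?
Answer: $- \frac{10192938217}{18016830} \approx -565.75$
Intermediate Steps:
$G = 7047$
$U = - \frac{13429267}{18016830}$ ($U = - \frac{18533}{7670} + \frac{11775}{7047} = \left(-18533\right) \frac{1}{7670} + 11775 \cdot \frac{1}{7047} = - \frac{18533}{7670} + \frac{3925}{2349} = - \frac{13429267}{18016830} \approx -0.74537$)
$\left(27 + L{\left(4 \right)} \left(-37\right)\right) + U = \left(27 + 4^{2} \left(-37\right)\right) - \frac{13429267}{18016830} = \left(27 + 16 \left(-37\right)\right) - \frac{13429267}{18016830} = \left(27 - 592\right) - \frac{13429267}{18016830} = -565 - \frac{13429267}{18016830} = - \frac{10192938217}{18016830}$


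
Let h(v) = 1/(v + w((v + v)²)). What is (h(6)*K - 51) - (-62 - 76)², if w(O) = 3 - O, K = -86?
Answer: -2577739/135 ≈ -19094.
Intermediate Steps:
h(v) = 1/(3 + v - 4*v²) (h(v) = 1/(v + (3 - (v + v)²)) = 1/(v + (3 - (2*v)²)) = 1/(v + (3 - 4*v²)) = 1/(3 + v - 4*v²))
(h(6)*K - 51) - (-62 - 76)² = (-86/(3 + 6 - 4*6²) - 51) - (-62 - 76)² = (-86/(3 + 6 - 4*36) - 51) - 1*(-138)² = (-86/(3 + 6 - 144) - 51) - 1*19044 = (-86/(-135) - 51) - 19044 = (-1/135*(-86) - 51) - 19044 = (86/135 - 51) - 19044 = -6799/135 - 19044 = -2577739/135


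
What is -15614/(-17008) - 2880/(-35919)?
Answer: 33879017/33939464 ≈ 0.99822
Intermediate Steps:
-15614/(-17008) - 2880/(-35919) = -15614*(-1/17008) - 2880*(-1/35919) = 7807/8504 + 320/3991 = 33879017/33939464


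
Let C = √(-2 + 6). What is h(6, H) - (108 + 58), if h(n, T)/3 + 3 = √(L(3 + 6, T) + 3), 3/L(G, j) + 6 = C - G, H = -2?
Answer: -175 + 18*√13/13 ≈ -170.01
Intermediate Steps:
C = 2 (C = √4 = 2)
L(G, j) = 3/(-4 - G) (L(G, j) = 3/(-6 + (2 - G)) = 3/(-4 - G))
h(n, T) = -9 + 18*√13/13 (h(n, T) = -9 + 3*√(-3/(4 + (3 + 6)) + 3) = -9 + 3*√(-3/(4 + 9) + 3) = -9 + 3*√(-3/13 + 3) = -9 + 3*√(36/13) = -9 + 3*(6*√13/13) = -9 + 18*√13/13)
h(6, H) - (108 + 58) = (-9 + 18*√13/13) - (108 + 58) = (-9 + 18*√13/13) - 1*166 = (-9 + 18*√13/13) - 166 = -175 + 18*√13/13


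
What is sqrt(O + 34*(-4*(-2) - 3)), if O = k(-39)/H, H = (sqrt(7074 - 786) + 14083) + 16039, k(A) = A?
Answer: sqrt(10241402 + 1360*sqrt(393))/(2*sqrt(15061 + 2*sqrt(393))) ≈ 13.038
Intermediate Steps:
H = 30122 + 4*sqrt(393) (H = (sqrt(6288) + 14083) + 16039 = (4*sqrt(393) + 14083) + 16039 = (14083 + 4*sqrt(393)) + 16039 = 30122 + 4*sqrt(393) ≈ 30201.)
O = -39/(30122 + 4*sqrt(393)) ≈ -0.0012913
sqrt(O + 34*(-4*(-2) - 3)) = sqrt((-587379/453664298 + 39*sqrt(393)/226832149) + 34*(-4*(-2) - 3)) = sqrt((-587379/453664298 + 39*sqrt(393)/226832149) + 34*(8 - 3)) = sqrt((-587379/453664298 + 39*sqrt(393)/226832149) + 34*5) = sqrt((-587379/453664298 + 39*sqrt(393)/226832149) + 170) = sqrt(77122343281/453664298 + 39*sqrt(393)/226832149)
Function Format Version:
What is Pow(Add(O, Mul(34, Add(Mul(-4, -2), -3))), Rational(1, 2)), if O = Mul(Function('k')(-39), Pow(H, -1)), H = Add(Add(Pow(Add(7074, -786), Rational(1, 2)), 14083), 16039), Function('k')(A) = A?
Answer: Mul(Rational(1, 2), Pow(Add(15061, Mul(2, Pow(393, Rational(1, 2)))), Rational(-1, 2)), Pow(Add(10241402, Mul(1360, Pow(393, Rational(1, 2)))), Rational(1, 2))) ≈ 13.038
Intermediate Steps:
H = Add(30122, Mul(4, Pow(393, Rational(1, 2)))) (H = Add(Add(Pow(6288, Rational(1, 2)), 14083), 16039) = Add(Add(Mul(4, Pow(393, Rational(1, 2))), 14083), 16039) = Add(Add(14083, Mul(4, Pow(393, Rational(1, 2)))), 16039) = Add(30122, Mul(4, Pow(393, Rational(1, 2)))) ≈ 30201.)
O = Mul(-39, Pow(Add(30122, Mul(4, Pow(393, Rational(1, 2)))), -1)) ≈ -0.0012913
Pow(Add(O, Mul(34, Add(Mul(-4, -2), -3))), Rational(1, 2)) = Pow(Add(Add(Rational(-587379, 453664298), Mul(Rational(39, 226832149), Pow(393, Rational(1, 2)))), Mul(34, Add(Mul(-4, -2), -3))), Rational(1, 2)) = Pow(Add(Add(Rational(-587379, 453664298), Mul(Rational(39, 226832149), Pow(393, Rational(1, 2)))), Mul(34, Add(8, -3))), Rational(1, 2)) = Pow(Add(Add(Rational(-587379, 453664298), Mul(Rational(39, 226832149), Pow(393, Rational(1, 2)))), Mul(34, 5)), Rational(1, 2)) = Pow(Add(Add(Rational(-587379, 453664298), Mul(Rational(39, 226832149), Pow(393, Rational(1, 2)))), 170), Rational(1, 2)) = Pow(Add(Rational(77122343281, 453664298), Mul(Rational(39, 226832149), Pow(393, Rational(1, 2)))), Rational(1, 2))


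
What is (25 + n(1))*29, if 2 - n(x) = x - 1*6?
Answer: 928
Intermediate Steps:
n(x) = 8 - x (n(x) = 2 - (x - 1*6) = 2 - (x - 6) = 2 - (-6 + x) = 2 + (6 - x) = 8 - x)
(25 + n(1))*29 = (25 + (8 - 1*1))*29 = (25 + (8 - 1))*29 = (25 + 7)*29 = 32*29 = 928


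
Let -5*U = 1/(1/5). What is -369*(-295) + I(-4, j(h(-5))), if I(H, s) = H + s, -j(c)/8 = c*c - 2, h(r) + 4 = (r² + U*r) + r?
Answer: 105339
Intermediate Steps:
U = -1 (U = -1/(5*(1/5)) = -1/(5*⅕) = -⅕*5 = -1)
h(r) = -4 + r² (h(r) = -4 + ((r² - r) + r) = -4 + r²)
j(c) = 16 - 8*c² (j(c) = -8*(c*c - 2) = -8*(c² - 2) = -8*(-2 + c²) = 16 - 8*c²)
-369*(-295) + I(-4, j(h(-5))) = -369*(-295) + (-4 + (16 - 8*(-4 + (-5)²)²)) = 108855 + (-4 + (16 - 8*(-4 + 25)²)) = 108855 + (-4 + (16 - 8*21²)) = 108855 + (-4 + (16 - 8*441)) = 108855 + (-4 + (16 - 3528)) = 108855 + (-4 - 3512) = 108855 - 3516 = 105339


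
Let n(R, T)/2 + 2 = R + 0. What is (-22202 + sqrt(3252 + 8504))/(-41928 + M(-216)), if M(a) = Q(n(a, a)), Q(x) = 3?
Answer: 22202/41925 - 2*sqrt(2939)/41925 ≈ 0.52698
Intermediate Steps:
n(R, T) = -4 + 2*R (n(R, T) = -4 + 2*(R + 0) = -4 + 2*R)
M(a) = 3
(-22202 + sqrt(3252 + 8504))/(-41928 + M(-216)) = (-22202 + sqrt(3252 + 8504))/(-41928 + 3) = (-22202 + sqrt(11756))/(-41925) = (-22202 + 2*sqrt(2939))*(-1/41925) = 22202/41925 - 2*sqrt(2939)/41925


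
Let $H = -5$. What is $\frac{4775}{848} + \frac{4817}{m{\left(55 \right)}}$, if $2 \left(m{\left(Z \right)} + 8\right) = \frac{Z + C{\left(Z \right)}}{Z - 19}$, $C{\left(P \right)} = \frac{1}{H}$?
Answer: $- \frac{729045055}{1104944} \approx -659.8$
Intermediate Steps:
$C{\left(P \right)} = - \frac{1}{5}$ ($C{\left(P \right)} = \frac{1}{-5} = - \frac{1}{5}$)
$m{\left(Z \right)} = -8 + \frac{- \frac{1}{5} + Z}{2 \left(-19 + Z\right)}$ ($m{\left(Z \right)} = -8 + \frac{\left(Z - \frac{1}{5}\right) \frac{1}{Z - 19}}{2} = -8 + \frac{\left(- \frac{1}{5} + Z\right) \frac{1}{-19 + Z}}{2} = -8 + \frac{\frac{1}{-19 + Z} \left(- \frac{1}{5} + Z\right)}{2} = -8 + \frac{- \frac{1}{5} + Z}{2 \left(-19 + Z\right)}$)
$\frac{4775}{848} + \frac{4817}{m{\left(55 \right)}} = \frac{4775}{848} + \frac{4817}{\frac{1}{10} \frac{1}{-19 + 55} \left(1519 - 4125\right)} = 4775 \cdot \frac{1}{848} + \frac{4817}{\frac{1}{10} \cdot \frac{1}{36} \left(1519 - 4125\right)} = \frac{4775}{848} + \frac{4817}{\frac{1}{10} \cdot \frac{1}{36} \left(-2606\right)} = \frac{4775}{848} + \frac{4817}{- \frac{1303}{180}} = \frac{4775}{848} + 4817 \left(- \frac{180}{1303}\right) = \frac{4775}{848} - \frac{867060}{1303} = - \frac{729045055}{1104944}$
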